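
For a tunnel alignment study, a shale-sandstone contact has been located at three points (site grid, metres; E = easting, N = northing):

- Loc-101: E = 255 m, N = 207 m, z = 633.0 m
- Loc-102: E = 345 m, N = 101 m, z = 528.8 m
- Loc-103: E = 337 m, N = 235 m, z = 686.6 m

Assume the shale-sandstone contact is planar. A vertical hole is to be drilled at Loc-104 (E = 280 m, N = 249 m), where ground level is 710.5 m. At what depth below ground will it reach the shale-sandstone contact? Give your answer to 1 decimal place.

Let the plane be z = a·E + b·N + c.
Loc-102−Loc-101: 90a − 106b = −104.2;  Loc-103−Loc-101: 82a + 28b = 53.6.
Solving gives a = 0.24652, b = 1.19233.
Then c = 633 − a·255 − b·207 = 323.32.
At (280, 249): z_contact = 69.03 + 296.89 + 323.32 = 689.24 m.
Depth below ground = 710.5 − 689.24 = 21.3 m.

21.3 m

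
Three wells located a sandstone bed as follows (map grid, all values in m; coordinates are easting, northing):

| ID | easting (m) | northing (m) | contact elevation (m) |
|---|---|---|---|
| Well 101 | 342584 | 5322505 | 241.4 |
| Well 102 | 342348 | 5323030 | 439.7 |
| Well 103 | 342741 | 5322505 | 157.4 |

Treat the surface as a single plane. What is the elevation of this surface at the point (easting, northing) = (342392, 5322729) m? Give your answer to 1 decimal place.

374.9 m

Two edge vectors: Well 101→Well 102 = (-236, 525, 198.3), Well 101→Well 103 = (157, 0, -84).
Normal n = (Well 101→Well 102) × (Well 101→Well 103) = (-44100, 11309.1, -82425).
So ∂z/∂easting = −n_x/n_z = −0.535031847 and ∂z/∂northing = −n_y/n_z = 0.137204732.
Intercept c from Well 101: 241.4 + 183293.35 − 730272.87 = −546738.12.
At (342392, 5322729): z = −183190.6 + 730303.6 − 546738.12 = 374.9 m.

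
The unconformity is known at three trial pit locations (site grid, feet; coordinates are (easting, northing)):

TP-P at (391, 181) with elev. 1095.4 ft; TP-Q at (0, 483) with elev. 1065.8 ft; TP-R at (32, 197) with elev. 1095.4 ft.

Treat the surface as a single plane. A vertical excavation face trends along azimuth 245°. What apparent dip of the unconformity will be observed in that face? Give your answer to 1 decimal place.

Two edge vectors: TP-P→TP-Q = (-391, 302, -29.6), TP-P→TP-R = (-359, 16, 0).
Normal n = (TP-P→TP-Q) × (TP-P→TP-R) = (473.6, 10626.4, 102162).
So ∂z/∂E = −n_x/n_z = −0.00464 and ∂z/∂N = −n_y/n_z = −0.10402.
Unit vector along 245° is (sin 245°, cos 245°) = (-0.9063, -0.4226).
Slope in that direction = a·(-0.9063) + b·(-0.4226) = 0.04816.
Apparent dip = arctan|0.04816| = 2.8° (true dip is 5.9°, so apparent ≤ true as expected).

2.8°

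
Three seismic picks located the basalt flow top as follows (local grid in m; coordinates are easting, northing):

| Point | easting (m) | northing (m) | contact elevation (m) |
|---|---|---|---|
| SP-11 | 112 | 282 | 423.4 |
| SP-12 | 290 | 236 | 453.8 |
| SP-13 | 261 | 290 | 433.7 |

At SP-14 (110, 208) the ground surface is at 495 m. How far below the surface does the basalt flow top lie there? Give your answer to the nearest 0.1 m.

47.7 m

Let the plane be z = a·easting + b·northing + c.
SP-12−SP-11: 178a − 46b = 30.4;  SP-13−SP-11: 149a + 8b = 10.3.
Solving gives a = 0.08662, b = −0.32571.
Then c = 423.4 − a·112 − b·282 = 505.55.
At (110, 208): z_contact = 9.53 − 67.75 + 505.55 = 447.33 m.
Depth below ground = 495 − 447.33 = 47.7 m.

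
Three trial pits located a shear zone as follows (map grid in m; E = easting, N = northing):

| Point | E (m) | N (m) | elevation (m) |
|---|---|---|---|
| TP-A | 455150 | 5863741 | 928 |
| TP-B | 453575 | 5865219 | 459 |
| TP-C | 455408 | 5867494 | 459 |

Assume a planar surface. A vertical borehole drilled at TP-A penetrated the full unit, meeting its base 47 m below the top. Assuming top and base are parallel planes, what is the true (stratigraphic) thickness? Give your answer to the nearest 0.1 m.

45.9 m

Let the plane be z = a·E + b·N + c.
TP-B−TP-A: −1575a + 1478b = −469;  TP-C−TP-A: 258a + 3753b = −469.
Solving gives a = 0.16957, b = −0.13662.
|∇z| = √(a²+b²) = 0.21776, so dip δ = arctan(0.21776) = 12.28°.
True thickness = vertical thickness × cos δ = 47 × cos 12.28° = 45.9 m.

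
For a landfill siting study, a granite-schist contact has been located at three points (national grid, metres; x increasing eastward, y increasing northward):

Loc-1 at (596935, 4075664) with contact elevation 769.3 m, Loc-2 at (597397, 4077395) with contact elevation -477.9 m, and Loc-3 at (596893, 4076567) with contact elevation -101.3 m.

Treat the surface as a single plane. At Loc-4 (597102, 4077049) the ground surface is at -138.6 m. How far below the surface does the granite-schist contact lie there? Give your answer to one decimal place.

247.5 m

Two edge vectors: Loc-1→Loc-2 = (462, 1731, -1247.2), Loc-1→Loc-3 = (-42, 903, -870.6).
Normal n = (Loc-1→Loc-2) × (Loc-1→Loc-3) = (-380787, 454599.6, 489888).
So ∂z/∂x = −n_x/n_z = 0.777293994 and ∂z/∂y = −n_y/n_z = −0.927966392.
Intercept c from Loc-1: 769.3 − 463993.99 + 3782079.22 = 3318854.53.
At (597102, 4077049): z_contact = 464123.80 − 3783364.45 + 3318854.53 = -386.13 m.
Depth below ground = -138.6 − (-386.13) = 247.5 m.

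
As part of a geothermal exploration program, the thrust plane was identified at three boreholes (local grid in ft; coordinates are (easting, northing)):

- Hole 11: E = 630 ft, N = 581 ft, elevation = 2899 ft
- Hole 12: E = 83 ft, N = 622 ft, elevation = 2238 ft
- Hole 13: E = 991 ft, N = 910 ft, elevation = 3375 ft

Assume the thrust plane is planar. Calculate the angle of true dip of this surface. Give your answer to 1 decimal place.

Two edge vectors: Hole 11→Hole 12 = (-547, 41, -661), Hole 11→Hole 13 = (361, 329, 476).
Normal n = (Hole 11→Hole 12) × (Hole 11→Hole 13) = (236985, 21751, -194764).
So ∂z/∂E = −n_x/n_z = 1.21678 and ∂z/∂N = −n_y/n_z = 0.11168.
Gradient magnitude |∇z| = √(a² + b²) = √(1.48055 + 0.01247) = 1.22189.
True dip = arctan(1.22189) = 50.7°, dipping toward W (azimuth ≈ 265°).

50.7°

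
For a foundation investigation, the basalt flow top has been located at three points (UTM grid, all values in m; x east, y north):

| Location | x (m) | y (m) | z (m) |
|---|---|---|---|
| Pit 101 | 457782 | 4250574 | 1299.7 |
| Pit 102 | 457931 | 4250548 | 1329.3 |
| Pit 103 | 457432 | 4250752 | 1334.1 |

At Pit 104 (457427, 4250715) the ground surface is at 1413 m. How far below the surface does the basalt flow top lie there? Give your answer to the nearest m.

Let the plane be z = a·x + b·y + c.
Pit 102−Pit 101: 149a − 26b = 29.6;  Pit 103−Pit 101: −350a + 178b = 34.4.
Solving gives a = 0.35375961, b = 0.88885317.
Then c = 1299.7 − a·457782 − b·4250574 = −3938781.28.
At (457427, 4250715): z_contact = 161819.2 + 3778261.5 − 3938781.28 = 1299.4 m.
Depth below ground = 1413 − 1299.4 = 114 m.

114 m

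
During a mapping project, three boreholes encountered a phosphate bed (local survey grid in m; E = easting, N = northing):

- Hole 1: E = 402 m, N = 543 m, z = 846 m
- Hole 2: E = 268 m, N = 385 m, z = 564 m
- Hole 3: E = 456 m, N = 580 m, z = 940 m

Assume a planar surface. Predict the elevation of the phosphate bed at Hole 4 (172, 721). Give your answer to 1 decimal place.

692.8 m

Let the plane be z = a·E + b·N + c.
Hole 2−Hole 1: −134a − 158b = −282;  Hole 3−Hole 1: 54a + 37b = 94.
Solving gives a = 1.23615, b = 0.73643.
Then c = 846 − a·402 − b·543 = −50.81.
At (172, 721): z = 212.6 + 531.0 − 50.81 = 692.8 m.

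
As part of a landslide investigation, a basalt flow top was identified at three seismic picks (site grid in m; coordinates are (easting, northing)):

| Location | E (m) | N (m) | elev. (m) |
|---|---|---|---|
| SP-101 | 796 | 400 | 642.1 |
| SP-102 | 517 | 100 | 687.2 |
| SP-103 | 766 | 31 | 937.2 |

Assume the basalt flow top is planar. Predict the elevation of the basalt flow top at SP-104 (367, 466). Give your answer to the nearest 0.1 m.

Two edge vectors: SP-101→SP-102 = (-279, -300, 45.1), SP-101→SP-103 = (-30, -369, 295.1).
Normal n = (SP-101→SP-102) × (SP-101→SP-103) = (-71888.1, 80979.9, 93951).
So ∂z/∂E = −n_x/n_z = 0.76517 and ∂z/∂N = −n_y/n_z = −0.86194.
Intercept c from SP-101: 642.1 − 609.07 + 344.78 = 377.80.
At (367, 466): z = 280.8 − 401.7 + 377.80 = 257.0 m.

257.0 m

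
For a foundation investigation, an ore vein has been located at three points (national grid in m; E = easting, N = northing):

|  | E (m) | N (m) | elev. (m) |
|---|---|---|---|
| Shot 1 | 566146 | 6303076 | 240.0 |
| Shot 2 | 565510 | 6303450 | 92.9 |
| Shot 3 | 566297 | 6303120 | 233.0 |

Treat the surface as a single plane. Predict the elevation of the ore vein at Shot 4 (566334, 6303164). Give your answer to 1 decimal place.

220.8 m

Two edge vectors: Shot 1→Shot 2 = (-636, 374, -147.1), Shot 1→Shot 3 = (151, 44, -7).
Normal n = (Shot 1→Shot 2) × (Shot 1→Shot 3) = (3854.4, -26664.1, -84458).
So ∂z/∂E = −n_x/n_z = 0.045636885 and ∂z/∂N = −n_y/n_z = −0.315708399.
Intercept c from Shot 1: 240 − 25837.14 + 1989934.04 = 1964336.90.
At (566334, 6303164): z = 25845.7 − 1989961.8 + 1964336.90 = 220.8 m.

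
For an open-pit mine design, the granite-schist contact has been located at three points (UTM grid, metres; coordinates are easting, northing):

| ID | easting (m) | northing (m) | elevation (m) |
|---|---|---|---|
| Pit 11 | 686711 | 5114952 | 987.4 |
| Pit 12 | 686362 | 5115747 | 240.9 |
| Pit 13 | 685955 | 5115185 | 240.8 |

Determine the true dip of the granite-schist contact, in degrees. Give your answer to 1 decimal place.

44.9°

Two edge vectors: Pit 11→Pit 12 = (-349, 795, -746.5), Pit 11→Pit 13 = (-756, 233, -746.6).
Normal n = (Pit 11→Pit 12) × (Pit 11→Pit 13) = (-419612.5, 303790.6, 519703).
So ∂z/∂easting = −n_x/n_z = 0.80741 and ∂z/∂northing = −n_y/n_z = −0.58455.
Gradient magnitude |∇z| = √(a² + b²) = √(0.65191 + 0.34169) = 0.99680.
True dip = arctan(0.99680) = 44.9°, dipping toward NW (azimuth ≈ 306°).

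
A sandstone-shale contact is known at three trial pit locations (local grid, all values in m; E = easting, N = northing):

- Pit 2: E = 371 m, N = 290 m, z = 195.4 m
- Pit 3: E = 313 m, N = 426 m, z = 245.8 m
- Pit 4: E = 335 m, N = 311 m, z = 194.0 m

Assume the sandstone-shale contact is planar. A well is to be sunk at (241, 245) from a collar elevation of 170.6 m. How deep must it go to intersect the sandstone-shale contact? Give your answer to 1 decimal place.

Two edge vectors: Pit 2→Pit 3 = (-58, 136, 50.4), Pit 2→Pit 4 = (-36, 21, -1.4).
Normal n = (Pit 2→Pit 3) × (Pit 2→Pit 4) = (-1248.8, -1895.6, 3678).
So ∂z/∂E = −n_x/n_z = 0.33953 and ∂z/∂N = −n_y/n_z = 0.51539.
Intercept c from Pit 2: 195.4 − 125.97 − 149.46 = −80.03.
At (241, 245): z_contact = 81.83 + 126.27 − 80.03 = 128.07 m.
Depth below ground = 170.6 − 128.07 = 42.5 m.

42.5 m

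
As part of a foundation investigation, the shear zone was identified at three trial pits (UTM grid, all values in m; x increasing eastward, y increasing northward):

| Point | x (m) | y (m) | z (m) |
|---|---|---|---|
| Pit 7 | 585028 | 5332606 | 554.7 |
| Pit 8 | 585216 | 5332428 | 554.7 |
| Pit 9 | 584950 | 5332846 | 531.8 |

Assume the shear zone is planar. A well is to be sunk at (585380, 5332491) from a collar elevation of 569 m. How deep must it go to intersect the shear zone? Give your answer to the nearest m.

44 m

Two edge vectors: Pit 7→Pit 8 = (188, -178, 0), Pit 7→Pit 9 = (-78, 240, -22.9).
Normal n = (Pit 7→Pit 8) × (Pit 7→Pit 9) = (4076.2, 4305.2, 31236).
So ∂z/∂x = −n_x/n_z = −0.13049686 and ∂z/∂y = −n_y/n_z = −0.13782815.
Intercept c from Pit 7: 554.7 + 76344.32 + 734983.20 = 811882.22.
At (585380, 5332491): z_contact = −76390.3 − 734967.4 + 811882.22 = 524.6 m.
Depth below ground = 569 − 524.6 = 44 m.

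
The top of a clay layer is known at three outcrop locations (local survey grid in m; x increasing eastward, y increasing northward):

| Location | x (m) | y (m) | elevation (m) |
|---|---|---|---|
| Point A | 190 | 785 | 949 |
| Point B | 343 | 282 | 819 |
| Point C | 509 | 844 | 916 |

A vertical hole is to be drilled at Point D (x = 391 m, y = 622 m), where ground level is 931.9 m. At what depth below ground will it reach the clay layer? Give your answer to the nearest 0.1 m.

46.7 m

Two edge vectors: Point A→Point B = (153, -503, -130), Point A→Point C = (319, 59, -33).
Normal n = (Point A→Point B) × (Point A→Point C) = (24269, -36421, 169484).
So ∂z/∂x = −n_x/n_z = −0.14319 and ∂z/∂y = −n_y/n_z = 0.21489.
Intercept c from Point A: 949 + 27.21 − 168.69 = 807.52.
At (391, 622): z_contact = −55.99 + 133.66 + 807.52 = 885.19 m.
Depth below ground = 931.9 − 885.19 = 46.7 m.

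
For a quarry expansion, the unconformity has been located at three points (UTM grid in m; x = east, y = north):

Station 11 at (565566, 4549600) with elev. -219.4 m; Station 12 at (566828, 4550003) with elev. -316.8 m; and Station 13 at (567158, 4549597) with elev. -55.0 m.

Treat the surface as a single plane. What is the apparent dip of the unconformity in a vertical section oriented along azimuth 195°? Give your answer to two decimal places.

Two edge vectors: Station 11→Station 12 = (1262, 403, -97.4), Station 11→Station 13 = (1592, -3, 164.4).
Normal n = (Station 11→Station 12) × (Station 11→Station 13) = (65961, -362533.6, -645362).
So ∂z/∂x = −n_x/n_z = 0.10221 and ∂z/∂y = −n_y/n_z = −0.56175.
Unit vector along 195° is (sin 195°, cos 195°) = (-0.2588, -0.9659).
Slope in that direction = a·(-0.2588) + b·(-0.9659) = 0.51616.
Apparent dip = arctan|0.51616| = 27.30° (true dip is 29.7°, so apparent ≤ true as expected).

27.30°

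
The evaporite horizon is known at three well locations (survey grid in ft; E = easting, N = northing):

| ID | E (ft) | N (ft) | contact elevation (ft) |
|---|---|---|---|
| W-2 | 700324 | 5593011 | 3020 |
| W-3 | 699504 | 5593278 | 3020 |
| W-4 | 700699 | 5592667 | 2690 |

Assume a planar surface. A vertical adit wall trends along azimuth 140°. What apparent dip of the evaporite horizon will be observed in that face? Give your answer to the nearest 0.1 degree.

Two edge vectors: W-2→W-3 = (-820, 267, 0), W-2→W-4 = (375, -344, -330).
Normal n = (W-2→W-3) × (W-2→W-4) = (-88110, -270600, 181955).
So ∂z/∂E = −n_x/n_z = 0.48424 and ∂z/∂N = −n_y/n_z = 1.48718.
Unit vector along 140° is (sin 140°, cos 140°) = (0.6428, -0.7660).
Slope in that direction = a·(0.6428) + b·(-0.7660) = −0.82798.
Apparent dip = arctan|0.82798| = 39.6° (true dip is 57.4°, so apparent ≤ true as expected).

39.6°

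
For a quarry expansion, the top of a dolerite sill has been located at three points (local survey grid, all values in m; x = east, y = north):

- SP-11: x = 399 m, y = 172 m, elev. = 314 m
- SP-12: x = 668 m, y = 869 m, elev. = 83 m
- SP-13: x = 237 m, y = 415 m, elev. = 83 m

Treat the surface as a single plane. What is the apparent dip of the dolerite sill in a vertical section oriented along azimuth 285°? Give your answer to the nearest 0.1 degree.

Two edge vectors: SP-11→SP-12 = (269, 697, -231), SP-11→SP-13 = (-162, 243, -231).
Normal n = (SP-11→SP-12) × (SP-11→SP-13) = (-104874, 99561, 178281).
So ∂z/∂x = −n_x/n_z = 0.58825 and ∂z/∂y = −n_y/n_z = −0.55845.
Unit vector along 285° is (sin 285°, cos 285°) = (-0.9659, 0.2588).
Slope in that direction = a·(-0.9659) + b·(0.2588) = −0.71274.
Apparent dip = arctan|0.71274| = 35.5° (true dip is 39.0°, so apparent ≤ true as expected).

35.5°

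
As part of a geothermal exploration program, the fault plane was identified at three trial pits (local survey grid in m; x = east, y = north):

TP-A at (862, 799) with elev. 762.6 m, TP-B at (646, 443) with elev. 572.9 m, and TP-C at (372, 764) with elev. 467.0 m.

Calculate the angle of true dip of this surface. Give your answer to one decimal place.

31.6°

Two edge vectors: TP-A→TP-B = (-216, -356, -189.7), TP-A→TP-C = (-490, -35, -295.6).
Normal n = (TP-A→TP-B) × (TP-A→TP-C) = (98594.1, 29103.4, -166880).
So ∂z/∂x = −n_x/n_z = 0.59081 and ∂z/∂y = −n_y/n_z = 0.17440.
Gradient magnitude |∇z| = √(a² + b²) = √(0.34905 + 0.03041) = 0.61601.
True dip = arctan(0.61601) = 31.6°, dipping toward WSW (azimuth ≈ 254°).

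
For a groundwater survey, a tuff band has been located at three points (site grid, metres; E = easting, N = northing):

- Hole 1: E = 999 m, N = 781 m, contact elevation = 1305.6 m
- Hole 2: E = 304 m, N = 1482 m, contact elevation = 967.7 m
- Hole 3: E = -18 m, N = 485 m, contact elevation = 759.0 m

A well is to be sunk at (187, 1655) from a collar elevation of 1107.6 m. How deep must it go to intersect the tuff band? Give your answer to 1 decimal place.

194.6 m

Let the plane be z = a·E + b·N + c.
Hole 2−Hole 1: −695a + 701b = −337.9;  Hole 3−Hole 1: −1017a − 296b = −546.6.
Solving gives a = 0.525980, b = 0.039453.
Then c = 1305.6 − a·999 − b·781 = 749.33.
At (187, 1655): z_contact = 98.36 + 65.29 + 749.33 = 912.99 m.
Depth below ground = 1107.6 − 912.99 = 194.6 m.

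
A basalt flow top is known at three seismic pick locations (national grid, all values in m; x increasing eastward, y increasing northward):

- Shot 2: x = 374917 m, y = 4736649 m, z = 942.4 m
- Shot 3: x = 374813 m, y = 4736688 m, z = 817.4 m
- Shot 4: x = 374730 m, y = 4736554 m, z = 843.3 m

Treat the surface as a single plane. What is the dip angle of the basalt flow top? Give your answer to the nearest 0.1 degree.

50.0°

Let the plane be z = a·x + b·y + c.
Shot 3−Shot 2: −104a + 39b = −125;  Shot 4−Shot 2: −187a − 95b = −99.1.
Solving gives a = 0.91655, b = −0.76100.
Gradient magnitude |∇z| = √(a² + b²) = √(0.84006 + 0.57912) = 1.19129.
True dip = arctan(1.19129) = 50.0°, dipping toward NW (azimuth ≈ 310°).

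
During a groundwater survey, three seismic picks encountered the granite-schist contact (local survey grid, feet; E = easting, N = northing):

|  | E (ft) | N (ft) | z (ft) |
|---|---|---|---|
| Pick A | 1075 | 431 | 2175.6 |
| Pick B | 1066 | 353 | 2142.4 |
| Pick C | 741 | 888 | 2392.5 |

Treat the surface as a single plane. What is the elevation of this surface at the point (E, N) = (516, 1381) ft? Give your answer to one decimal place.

2618.7 ft

Two edge vectors: Pick A→Pick B = (-9, -78, -33.2), Pick A→Pick C = (-334, 457, 216.9).
Normal n = (Pick A→Pick B) × (Pick A→Pick C) = (-1745.8, 13040.9, -30165).
So ∂z/∂E = −n_x/n_z = −0.057875 and ∂z/∂N = −n_y/n_z = 0.432319.
Intercept c from Pick A: 2175.6 + 62.22 − 186.33 = 2051.49.
At (516, 1381): z = −29.9 + 597.0 + 2051.49 = 2618.7 ft.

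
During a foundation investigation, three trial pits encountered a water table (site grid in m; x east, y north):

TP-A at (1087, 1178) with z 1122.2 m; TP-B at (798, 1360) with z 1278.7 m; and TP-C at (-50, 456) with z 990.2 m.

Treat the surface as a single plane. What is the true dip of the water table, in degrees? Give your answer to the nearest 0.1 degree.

29.3°

Two edge vectors: TP-A→TP-B = (-289, 182, 156.5), TP-A→TP-C = (-1137, -722, -132).
Normal n = (TP-A→TP-B) × (TP-A→TP-C) = (88969, -216088.5, 415592).
So ∂z/∂x = −n_x/n_z = −0.21408 and ∂z/∂y = −n_y/n_z = 0.51995.
Gradient magnitude |∇z| = √(a² + b²) = √(0.04583 + 0.27035) = 0.56230.
True dip = arctan(0.56230) = 29.3°, dipping toward SSE (azimuth ≈ 158°).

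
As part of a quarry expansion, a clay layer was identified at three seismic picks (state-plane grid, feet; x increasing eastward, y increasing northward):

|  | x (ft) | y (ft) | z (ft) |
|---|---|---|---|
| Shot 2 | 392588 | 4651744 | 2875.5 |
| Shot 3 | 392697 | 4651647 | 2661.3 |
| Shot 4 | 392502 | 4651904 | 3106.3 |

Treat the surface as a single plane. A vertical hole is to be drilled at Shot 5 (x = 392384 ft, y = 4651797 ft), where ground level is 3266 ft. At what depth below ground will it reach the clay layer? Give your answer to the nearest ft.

85 ft

Two edge vectors: Shot 2→Shot 3 = (109, -97, -214.2), Shot 2→Shot 4 = (-86, 160, 230.8).
Normal n = (Shot 2→Shot 3) × (Shot 2→Shot 4) = (11884.4, -6736, 9098).
So ∂z/∂x = −n_x/n_z = −1.30626511 and ∂z/∂y = −n_y/n_z = 0.74038250.
Intercept c from Shot 2: 2875.5 + 512824.01 − 3444069.86 = −2928370.35.
At (392384, 4651797): z_contact = −512557.5 + 3444109.1 − 2928370.35 = 3181.2 ft.
Depth below ground = 3266 − 3181.2 = 85 ft.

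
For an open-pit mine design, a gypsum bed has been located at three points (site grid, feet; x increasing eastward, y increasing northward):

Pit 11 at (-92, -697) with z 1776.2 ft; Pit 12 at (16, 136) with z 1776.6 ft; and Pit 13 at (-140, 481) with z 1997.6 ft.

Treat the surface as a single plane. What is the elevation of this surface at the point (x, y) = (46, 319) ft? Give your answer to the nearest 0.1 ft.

1769.8 ft

Two edge vectors: Pit 11→Pit 12 = (108, 833, 0.4), Pit 11→Pit 13 = (-48, 1178, 221.4).
Normal n = (Pit 11→Pit 12) × (Pit 11→Pit 13) = (183955, -23930.4, 167208).
So ∂z/∂x = −n_x/n_z = −1.10016 and ∂z/∂y = −n_y/n_z = 0.14312.
Intercept c from Pit 11: 1776.2 − 101.21 + 99.75 = 1774.74.
At (46, 319): z = −50.6 + 45.7 + 1774.74 = 1769.8 ft.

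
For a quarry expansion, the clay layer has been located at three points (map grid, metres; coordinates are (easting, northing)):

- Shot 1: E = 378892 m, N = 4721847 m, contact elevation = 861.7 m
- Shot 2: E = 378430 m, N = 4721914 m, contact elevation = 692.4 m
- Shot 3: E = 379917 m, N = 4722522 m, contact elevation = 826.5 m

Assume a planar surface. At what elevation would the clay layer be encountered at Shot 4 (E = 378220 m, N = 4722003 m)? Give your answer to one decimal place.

586.2 m

Two edge vectors: Shot 1→Shot 2 = (-462, 67, -169.3), Shot 1→Shot 3 = (1025, 675, -35.2).
Normal n = (Shot 1→Shot 2) × (Shot 1→Shot 3) = (111919.1, -189794.9, -380525).
So ∂z/∂E = −n_x/n_z = 0.294117601 and ∂z/∂N = −n_y/n_z = −0.498771171.
Intercept c from Shot 1: 861.7 − 111438.81 + 2355121.16 = 2244544.05.
At (378220, 4722003): z = 111241.2 − 2355199.0 + 2244544.05 = 586.2 m.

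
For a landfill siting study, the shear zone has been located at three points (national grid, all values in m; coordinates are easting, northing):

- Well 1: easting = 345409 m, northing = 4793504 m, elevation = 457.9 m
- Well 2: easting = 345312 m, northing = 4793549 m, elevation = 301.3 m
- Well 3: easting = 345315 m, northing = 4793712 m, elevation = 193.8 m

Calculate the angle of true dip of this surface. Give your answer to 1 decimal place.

55.7°

Let the plane be z = a·easting + b·northing + c.
Well 2−Well 1: −97a + 45b = −156.6;  Well 3−Well 1: −94a + 208b = −264.1.
Solving gives a = 1.29740, b = −0.68339.
Gradient magnitude |∇z| = √(a² + b²) = √(1.68324 + 0.46702) = 1.46638.
True dip = arctan(1.46638) = 55.7°, dipping toward WNW (azimuth ≈ 298°).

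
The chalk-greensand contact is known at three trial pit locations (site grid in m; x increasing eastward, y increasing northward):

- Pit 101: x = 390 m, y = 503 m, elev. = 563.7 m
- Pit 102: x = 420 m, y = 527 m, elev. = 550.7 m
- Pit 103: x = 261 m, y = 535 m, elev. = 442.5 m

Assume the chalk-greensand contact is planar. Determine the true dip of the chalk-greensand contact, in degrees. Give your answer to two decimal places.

Two edge vectors: Pit 101→Pit 102 = (30, 24, -13), Pit 101→Pit 103 = (-129, 32, -121.2).
Normal n = (Pit 101→Pit 102) × (Pit 101→Pit 103) = (-2492.8, 5313, 4056).
So ∂z/∂x = −n_x/n_z = 0.61460 and ∂z/∂y = −n_y/n_z = −1.30991.
Gradient magnitude |∇z| = √(a² + b²) = √(0.37773 + 1.71587) = 1.44693.
True dip = arctan(1.44693) = 55.35°, dipping toward NNW (azimuth ≈ 335°).

55.35°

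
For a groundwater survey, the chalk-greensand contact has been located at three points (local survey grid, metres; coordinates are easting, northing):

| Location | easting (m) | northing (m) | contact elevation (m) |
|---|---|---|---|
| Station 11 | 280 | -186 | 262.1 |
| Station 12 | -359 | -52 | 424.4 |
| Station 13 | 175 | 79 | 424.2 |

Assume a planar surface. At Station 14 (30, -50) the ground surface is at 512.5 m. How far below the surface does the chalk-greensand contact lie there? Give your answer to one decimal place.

140.3 m

Two edge vectors: Station 11→Station 12 = (-639, 134, 162.3), Station 11→Station 13 = (-105, 265, 162.1).
Normal n = (Station 11→Station 12) × (Station 11→Station 13) = (-21288.1, 86540.4, -155265).
So ∂z/∂easting = −n_x/n_z = −0.13711 and ∂z/∂northing = −n_y/n_z = 0.55737.
Intercept c from Station 11: 262.1 + 38.39 + 103.67 = 404.16.
At (30, -50): z_contact = −4.11 − 27.87 + 404.16 = 372.18 m.
Depth below ground = 512.5 − 372.18 = 140.3 m.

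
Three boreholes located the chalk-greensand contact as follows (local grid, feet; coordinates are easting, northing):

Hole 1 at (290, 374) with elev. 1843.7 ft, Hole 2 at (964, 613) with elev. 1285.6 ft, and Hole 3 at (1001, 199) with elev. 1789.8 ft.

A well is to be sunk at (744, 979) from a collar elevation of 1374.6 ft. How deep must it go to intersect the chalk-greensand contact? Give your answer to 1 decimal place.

Two edge vectors: Hole 1→Hole 2 = (674, 239, -558.1), Hole 1→Hole 3 = (711, -175, -53.9).
Normal n = (Hole 1→Hole 2) × (Hole 1→Hole 3) = (-110549.6, -360480.5, -287879).
So ∂z/∂easting = −n_x/n_z = −0.384014 and ∂z/∂northing = −n_y/n_z = −1.252194.
Intercept c from Hole 1: 1843.7 + 111.36 + 468.32 = 2423.38.
At (744, 979): z_contact = −285.71 − 1225.90 + 2423.38 = 911.78 ft.
Depth below ground = 1374.6 − 911.78 = 462.8 ft.

462.8 ft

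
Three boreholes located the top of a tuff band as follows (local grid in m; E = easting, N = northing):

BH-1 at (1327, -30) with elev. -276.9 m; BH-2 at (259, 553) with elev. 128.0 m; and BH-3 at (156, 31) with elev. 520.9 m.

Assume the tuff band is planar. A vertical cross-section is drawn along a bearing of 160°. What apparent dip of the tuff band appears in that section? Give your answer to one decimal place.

18.3°

Two edge vectors: BH-1→BH-2 = (-1068, 583, 404.9), BH-1→BH-3 = (-1171, 61, 797.8).
Normal n = (BH-1→BH-2) × (BH-1→BH-3) = (440418.5, 377912.5, 617545).
So ∂z/∂E = −n_x/n_z = −0.71318 and ∂z/∂N = −n_y/n_z = −0.61196.
Unit vector along 160° is (sin 160°, cos 160°) = (0.3420, -0.9397).
Slope in that direction = a·(0.3420) + b·(-0.9397) = 0.33113.
Apparent dip = arctan|0.33113| = 18.3° (true dip is 43.2°, so apparent ≤ true as expected).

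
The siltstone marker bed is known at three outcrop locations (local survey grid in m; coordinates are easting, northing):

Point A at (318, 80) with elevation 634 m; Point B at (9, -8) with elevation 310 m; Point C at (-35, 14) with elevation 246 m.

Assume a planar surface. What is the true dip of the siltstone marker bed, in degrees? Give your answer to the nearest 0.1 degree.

52.5°

Let the plane be z = a·easting + b·northing + c.
Point B−Point A: −309a − 88b = −324;  Point C−Point A: −353a − 66b = −388.
Solving gives a = 1.19588, b = −0.51734.
Gradient magnitude |∇z| = √(a² + b²) = √(1.43012 + 0.26764) = 1.30298.
True dip = arctan(1.30298) = 52.5°, dipping toward WNW (azimuth ≈ 293°).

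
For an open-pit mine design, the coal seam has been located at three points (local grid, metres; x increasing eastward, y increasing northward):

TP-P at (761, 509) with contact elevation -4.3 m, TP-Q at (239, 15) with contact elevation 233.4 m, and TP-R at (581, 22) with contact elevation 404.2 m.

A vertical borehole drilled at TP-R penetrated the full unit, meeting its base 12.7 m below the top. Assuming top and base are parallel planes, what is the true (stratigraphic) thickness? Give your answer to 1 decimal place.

Let the plane be z = a·x + b·y + c.
TP-Q−TP-P: −522a − 494b = 237.7;  TP-R−TP-P: −180a − 487b = 408.5.
Solving gives a = 0.52052, b = −1.03120.
|∇z| = √(a²+b²) = 1.15513, so dip δ = arctan(1.15513) = 49.12°.
True thickness = vertical thickness × cos δ = 12.7 × cos 49.12° = 8.3 m.

8.3 m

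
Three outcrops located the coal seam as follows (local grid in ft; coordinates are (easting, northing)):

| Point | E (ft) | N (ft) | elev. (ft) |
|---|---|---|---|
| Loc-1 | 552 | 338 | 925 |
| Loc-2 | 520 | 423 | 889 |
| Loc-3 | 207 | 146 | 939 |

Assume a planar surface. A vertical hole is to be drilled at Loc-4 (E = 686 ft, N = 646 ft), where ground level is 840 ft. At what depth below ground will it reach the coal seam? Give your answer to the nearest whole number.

5 ft

Two edge vectors: Loc-1→Loc-2 = (-32, 85, -36), Loc-1→Loc-3 = (-345, -192, 14).
Normal n = (Loc-1→Loc-2) × (Loc-1→Loc-3) = (-5722, 12868, 35469).
So ∂z/∂E = −n_x/n_z = 0.16132 and ∂z/∂N = −n_y/n_z = −0.36280.
Intercept c from Loc-1: 925 − 89.05 + 122.62 = 958.57.
At (686, 646): z_contact = 110.7 − 234.4 + 958.57 = 834.9 ft.
Depth below ground = 840 − 834.9 = 5 ft.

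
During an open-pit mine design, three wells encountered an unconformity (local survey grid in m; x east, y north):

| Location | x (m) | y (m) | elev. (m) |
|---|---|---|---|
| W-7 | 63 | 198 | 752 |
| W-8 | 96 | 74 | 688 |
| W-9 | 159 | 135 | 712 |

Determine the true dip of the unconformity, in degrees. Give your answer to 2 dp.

26.56°

Two edge vectors: W-7→W-8 = (33, -124, -64), W-7→W-9 = (96, -63, -40).
Normal n = (W-7→W-8) × (W-7→W-9) = (928, -4824, 9825).
So ∂z/∂x = −n_x/n_z = −0.09445 and ∂z/∂y = −n_y/n_z = 0.49099.
Gradient magnitude |∇z| = √(a² + b²) = √(0.00892 + 0.24107) = 0.49999.
True dip = arctan(0.49999) = 26.56°, dipping toward S (azimuth ≈ 169°).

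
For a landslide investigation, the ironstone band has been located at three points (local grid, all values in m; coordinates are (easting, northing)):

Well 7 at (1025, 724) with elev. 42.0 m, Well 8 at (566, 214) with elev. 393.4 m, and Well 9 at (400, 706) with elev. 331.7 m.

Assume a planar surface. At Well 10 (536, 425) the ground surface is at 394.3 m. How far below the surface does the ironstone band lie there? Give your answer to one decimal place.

46.1 m

Let the plane be z = a·E + b·N + c.
Well 8−Well 7: −459a − 510b = 351.4;  Well 9−Well 7: −625a − 18b = 289.7.
Solving gives a = −0.455482, b = −0.279086.
Then c = 42 − a·1025 − b·724 = 710.93.
At (536, 425): z_contact = −244.14 − 118.61 + 710.93 = 348.18 m.
Depth below ground = 394.3 − 348.18 = 46.1 m.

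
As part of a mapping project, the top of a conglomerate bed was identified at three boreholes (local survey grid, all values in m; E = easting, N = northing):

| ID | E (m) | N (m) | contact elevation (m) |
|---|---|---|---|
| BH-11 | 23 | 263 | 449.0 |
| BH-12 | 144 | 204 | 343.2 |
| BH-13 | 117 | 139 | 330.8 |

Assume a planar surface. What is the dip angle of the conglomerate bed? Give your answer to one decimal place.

38.5°

Two edge vectors: BH-11→BH-12 = (121, -59, -105.8), BH-11→BH-13 = (94, -124, -118.2).
Normal n = (BH-11→BH-12) × (BH-11→BH-13) = (-6145.4, 4357, -9458).
So ∂z/∂E = −n_x/n_z = −0.64976 and ∂z/∂N = −n_y/n_z = 0.46067.
Gradient magnitude |∇z| = √(a² + b²) = √(0.42218 + 0.21222) = 0.79649.
True dip = arctan(0.79649) = 38.5°, dipping toward SE (azimuth ≈ 125°).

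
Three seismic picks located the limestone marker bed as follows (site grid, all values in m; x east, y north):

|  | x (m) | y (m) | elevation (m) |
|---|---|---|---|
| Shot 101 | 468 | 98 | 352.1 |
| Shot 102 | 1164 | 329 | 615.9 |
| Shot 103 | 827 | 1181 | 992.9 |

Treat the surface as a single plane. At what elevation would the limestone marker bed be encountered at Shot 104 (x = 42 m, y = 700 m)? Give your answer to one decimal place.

579.9 m

Let the plane be z = a·x + b·y + c.
Shot 102−Shot 101: 696a + 231b = 263.8;  Shot 103−Shot 101: 359a + 1083b = 640.8.
Solving gives a = 0.205222, b = 0.523662.
Then c = 352.1 − a·468 − b·98 = 204.74.
At (42, 700): z = 8.6 + 366.6 + 204.74 = 579.9 m.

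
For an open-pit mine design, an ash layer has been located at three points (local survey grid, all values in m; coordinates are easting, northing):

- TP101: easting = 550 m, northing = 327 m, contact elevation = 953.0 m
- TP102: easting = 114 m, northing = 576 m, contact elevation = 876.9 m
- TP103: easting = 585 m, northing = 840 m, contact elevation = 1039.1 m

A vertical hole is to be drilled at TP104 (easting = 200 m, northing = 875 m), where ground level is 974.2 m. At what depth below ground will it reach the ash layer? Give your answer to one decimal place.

30.0 m

Two edge vectors: TP101→TP102 = (-436, 249, -76.1), TP101→TP103 = (35, 513, 86.1).
Normal n = (TP101→TP102) × (TP101→TP103) = (60478.2, 34876.1, -232383).
So ∂z/∂easting = −n_x/n_z = 0.26025 and ∂z/∂northing = −n_y/n_z = 0.15008.
Intercept c from TP101: 953 − 143.14 − 49.08 = 760.79.
At (200, 875): z_contact = 52.05 + 131.32 + 760.79 = 944.16 m.
Depth below ground = 974.2 − 944.16 = 30.0 m.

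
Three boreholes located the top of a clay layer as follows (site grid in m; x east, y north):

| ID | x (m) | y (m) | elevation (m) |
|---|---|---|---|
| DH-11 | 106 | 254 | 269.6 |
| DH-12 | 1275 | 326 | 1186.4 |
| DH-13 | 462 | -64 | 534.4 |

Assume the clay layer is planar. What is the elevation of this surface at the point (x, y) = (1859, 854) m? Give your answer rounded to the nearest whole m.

1665 m

Let the plane be z = a·x + b·y + c.
DH-12−DH-11: 1169a + 72b = 916.8;  DH-13−DH-11: 356a − 318b = 264.8.
Solving gives a = 0.78165, b = 0.04235.
Then c = 269.6 − a·106 − b·254 = 175.99.
At (1859, 854): z = 1453.1 + 36.2 + 175.99 = 1665.2 m.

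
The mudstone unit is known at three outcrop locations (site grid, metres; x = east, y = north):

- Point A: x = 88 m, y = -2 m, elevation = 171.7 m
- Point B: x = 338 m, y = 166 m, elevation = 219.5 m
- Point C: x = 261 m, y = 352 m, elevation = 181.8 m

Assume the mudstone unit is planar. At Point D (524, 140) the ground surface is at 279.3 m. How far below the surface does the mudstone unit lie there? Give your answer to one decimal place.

9.6 m

Let the plane be z = a·x + b·y + c.
Point B−Point A: 250a + 168b = 47.8;  Point C−Point A: 173a + 354b = 10.1.
Solving gives a = 0.25615, b = −0.09665.
Then c = 171.7 − a·88 − b·-2 = 148.97.
At (524, 140): z_contact = 134.22 − 13.53 + 148.97 = 269.66 m.
Depth below ground = 279.3 − 269.66 = 9.6 m.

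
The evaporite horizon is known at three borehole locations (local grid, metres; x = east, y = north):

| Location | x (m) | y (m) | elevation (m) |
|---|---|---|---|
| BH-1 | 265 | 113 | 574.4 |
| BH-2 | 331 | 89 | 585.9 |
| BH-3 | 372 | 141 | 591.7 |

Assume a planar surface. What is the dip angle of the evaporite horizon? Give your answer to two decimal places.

Two edge vectors: BH-1→BH-2 = (66, -24, 11.5), BH-1→BH-3 = (107, 28, 17.3).
Normal n = (BH-1→BH-2) × (BH-1→BH-3) = (-737.2, 88.7, 4416).
So ∂z/∂x = −n_x/n_z = 0.16694 and ∂z/∂y = −n_y/n_z = −0.02009.
Gradient magnitude |∇z| = √(a² + b²) = √(0.02787 + 0.00040) = 0.16814.
True dip = arctan(0.16814) = 9.54°, dipping toward W (azimuth ≈ 277°).

9.54°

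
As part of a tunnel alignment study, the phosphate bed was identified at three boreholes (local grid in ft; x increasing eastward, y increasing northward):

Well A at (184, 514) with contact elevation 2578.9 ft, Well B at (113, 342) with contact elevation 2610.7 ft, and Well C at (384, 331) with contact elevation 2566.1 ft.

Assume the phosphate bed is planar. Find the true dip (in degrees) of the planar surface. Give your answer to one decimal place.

Two edge vectors: Well A→Well B = (-71, -172, 31.8), Well A→Well C = (200, -183, -12.8).
Normal n = (Well A→Well B) × (Well A→Well C) = (8021, 5451.2, 47393).
So ∂z/∂x = −n_x/n_z = −0.16924 and ∂z/∂y = −n_y/n_z = −0.11502.
Gradient magnitude |∇z| = √(a² + b²) = √(0.02864 + 0.01323) = 0.20463.
True dip = arctan(0.20463) = 11.6°, dipping toward NE (azimuth ≈ 056°).

11.6°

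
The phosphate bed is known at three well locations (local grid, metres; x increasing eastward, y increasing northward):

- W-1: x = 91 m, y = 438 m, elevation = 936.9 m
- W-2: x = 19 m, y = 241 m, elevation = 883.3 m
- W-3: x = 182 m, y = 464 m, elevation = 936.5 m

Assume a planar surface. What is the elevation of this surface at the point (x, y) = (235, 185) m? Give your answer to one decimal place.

Let the plane be z = a·x + b·y + c.
W-2−W-1: −72a − 197b = −53.6;  W-3−W-1: 91a + 26b = −0.4.
Solving gives a = −0.09171, b = 0.30560.
Then c = 936.9 − a·91 − b·438 = 811.39.
At (235, 185): z = −21.6 + 56.5 + 811.39 = 846.4 m.

846.4 m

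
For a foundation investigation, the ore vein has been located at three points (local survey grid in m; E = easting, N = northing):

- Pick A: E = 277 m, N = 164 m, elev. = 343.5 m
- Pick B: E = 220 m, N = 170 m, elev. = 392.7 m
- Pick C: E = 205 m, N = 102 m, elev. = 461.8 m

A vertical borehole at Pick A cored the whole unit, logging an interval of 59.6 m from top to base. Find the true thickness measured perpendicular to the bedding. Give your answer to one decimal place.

37.3 m

Let the plane be z = a·E + b·N + c.
Pick B−Pick A: −57a + 6b = 49.2;  Pick C−Pick A: −72a − 62b = 118.3.
Solving gives a = −0.94811, b = −0.80703.
|∇z| = √(a²+b²) = 1.24508, so dip δ = arctan(1.24508) = 51.23°.
True thickness = vertical thickness × cos δ = 59.6 × cos 51.23° = 37.3 m.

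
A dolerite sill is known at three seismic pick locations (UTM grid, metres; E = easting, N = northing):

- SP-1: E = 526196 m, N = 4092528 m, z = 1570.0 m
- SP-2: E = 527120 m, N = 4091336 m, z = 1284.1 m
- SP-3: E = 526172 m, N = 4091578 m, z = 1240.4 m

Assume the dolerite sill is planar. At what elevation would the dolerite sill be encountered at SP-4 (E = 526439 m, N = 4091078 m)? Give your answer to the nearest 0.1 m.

1104.3 m

Let the plane be z = a·E + b·N + c.
SP-2−SP-1: 924a − 1192b = −285.9;  SP-3−SP-1: −24a − 950b = −329.6.
Solving gives a = 0.133800893, b = 0.343567135.
Then c = 1570 − a·526196 − b·4092528 = −1474893.62.
At (526439, 4091078): z = 70438.0 + 1405559.9 − 1474893.62 = 1104.3 m.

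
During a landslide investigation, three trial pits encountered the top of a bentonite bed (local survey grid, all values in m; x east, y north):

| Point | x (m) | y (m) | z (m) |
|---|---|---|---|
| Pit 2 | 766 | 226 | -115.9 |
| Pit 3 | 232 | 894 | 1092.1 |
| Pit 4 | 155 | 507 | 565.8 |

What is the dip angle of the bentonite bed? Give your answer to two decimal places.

56.61°

Two edge vectors: Pit 2→Pit 3 = (-534, 668, 1208), Pit 2→Pit 4 = (-611, 281, 681.7).
Normal n = (Pit 2→Pit 3) × (Pit 2→Pit 4) = (115927.6, -374060.2, 258094).
So ∂z/∂x = −n_x/n_z = −0.44917 and ∂z/∂y = −n_y/n_z = 1.44932.
Gradient magnitude |∇z| = √(a² + b²) = √(0.20175 + 2.10052) = 1.51732.
True dip = arctan(1.51732) = 56.61°, dipping toward SSE (azimuth ≈ 163°).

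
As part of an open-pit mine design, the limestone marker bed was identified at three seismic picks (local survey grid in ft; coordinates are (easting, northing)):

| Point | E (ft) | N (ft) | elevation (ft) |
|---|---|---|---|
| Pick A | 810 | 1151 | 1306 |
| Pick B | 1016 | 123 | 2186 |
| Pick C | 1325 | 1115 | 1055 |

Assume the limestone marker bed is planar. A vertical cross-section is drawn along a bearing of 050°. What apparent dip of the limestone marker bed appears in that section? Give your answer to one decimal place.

Two edge vectors: Pick A→Pick B = (206, -1028, 880), Pick A→Pick C = (515, -36, -251).
Normal n = (Pick A→Pick B) × (Pick A→Pick C) = (289708, 504906, 522004).
So ∂z/∂E = −n_x/n_z = −0.55499 and ∂z/∂N = −n_y/n_z = −0.96725.
Unit vector along 050° is (sin 50°, cos 50°) = (0.7660, 0.6428).
Slope in that direction = a·(0.7660) + b·(0.6428) = −1.04688.
Apparent dip = arctan|1.04688| = 46.3° (true dip is 48.1°, so apparent ≤ true as expected).

46.3°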